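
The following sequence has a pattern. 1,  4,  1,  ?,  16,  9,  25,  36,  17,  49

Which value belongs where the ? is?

9

Reading positions in blocks of 3 reveals the pattern AAB — 2 tracks woven together.
Track A: 1, 4, ?, 16, 25, 36, 49 — perfect squares starting at 1².
Track B: 1, 9, 17 — arithmetic with common difference +8.
The gap is track A's term 3; the rule gives 9.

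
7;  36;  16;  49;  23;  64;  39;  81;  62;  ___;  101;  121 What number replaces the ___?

100

Taking every 2nd term gives 2 separate tracks.
Track A: 7, 16, 23, 39, 62, 101. Each term equals the sum of the previous two.
Track B: 36, 49, 64, 81, ?, 121. Perfect squares starting at 6².
So the missing entry in track B is 100.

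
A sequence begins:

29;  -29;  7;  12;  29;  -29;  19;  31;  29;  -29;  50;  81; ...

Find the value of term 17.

The slot pattern repeats as AABB (period 4), so there are 2 interleaved tracks.
Track A: 29, -29, 29, -29, 29, -29 (the oscillation 29·(−1)^(n+1)).
Track B: 7, 12, 19, 31, 50, 81 (Fibonacci-style (each term is the sum of the two before it)).
Term 17 comes from track A (its 9th entry): 29.

29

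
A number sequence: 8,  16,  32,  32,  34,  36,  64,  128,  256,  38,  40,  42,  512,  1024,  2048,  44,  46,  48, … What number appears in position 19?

4096

Reading positions in blocks of 6 reveals the pattern AAABBB — 2 tracks woven together.
Stream A: 8, 16, 32, 64, 128, 256, 512, 1024, 2048. Powers of 2.
Stream B: 32, 34, 36, 38, 40, 42, 44, 46, 48. Linear: a_n = 30 + 2·n.
Position 19 falls in stream A as its term 10, giving 4096.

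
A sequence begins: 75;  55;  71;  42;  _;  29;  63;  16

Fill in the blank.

Taking every 2nd term gives 2 separate tracks.
Track A: 75, 71, ?, 63 (linear: a_n = 79 − 4·n).
Track B: 55, 42, 29, 16 (arithmetic with common difference −13).
The gap is track A's term 3; the rule gives 67.

67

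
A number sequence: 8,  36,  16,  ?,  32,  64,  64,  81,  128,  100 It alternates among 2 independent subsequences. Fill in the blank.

49

The terms cycle through 2 interleaved subsequences.
Track A: 8, 16, 32, 64, 128 (geometric with ratio 2).
Track B: 36, ?, 64, 81, 100 (consecutive squares n² from n = 6).
So the missing entry in track B is 49.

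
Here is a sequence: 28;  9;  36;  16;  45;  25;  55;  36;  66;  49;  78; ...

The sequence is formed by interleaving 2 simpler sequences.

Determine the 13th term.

Positions 1, 3, 5, … form one subsequence and positions 2, 4, 6, … form another.
Subsequence A is 28, 36, 45, 55, 66, 78, which is triangular numbers starting at T_7.
Subsequence B is 9, 16, 25, 36, 49, which is perfect squares starting at 3².
Term 13 comes from subsequence A (its 7th entry): 91.

91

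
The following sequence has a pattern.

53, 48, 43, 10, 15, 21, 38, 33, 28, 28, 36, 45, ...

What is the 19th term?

8

Positions follow the repeating pattern AAABBB; grouping by letter gives 2 tracks.
Subsequence A: 53, 48, 43, 38, 33, 28 — subtracting 5 each time.
Subsequence B: 10, 15, 21, 28, 36, 45 — the triangular numbers T_4, T_5, ….
Position 19 → subsequence A, term 10 = 8.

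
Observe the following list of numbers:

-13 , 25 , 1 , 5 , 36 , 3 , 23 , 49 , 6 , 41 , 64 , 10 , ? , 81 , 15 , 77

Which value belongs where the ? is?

59

Split by position mod 3: positions 1, 4, 7, … form one track, and each other residue class forms its own.
Stream A is -13, 5, 23, 41, ?, 77, which is arithmetic, step +18.
Stream B is 25, 36, 49, 64, 81, which is consecutive squares n² from n = 5.
Stream C is 1, 3, 6, 10, 15, which is the triangular numbers T_1, T_2, ….
So the missing entry in stream A is 59.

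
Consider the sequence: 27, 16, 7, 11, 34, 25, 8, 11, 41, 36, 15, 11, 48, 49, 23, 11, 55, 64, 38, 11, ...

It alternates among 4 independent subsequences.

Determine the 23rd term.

61

Split by position mod 4 into 4 tracks.
Stream A: 27, 34, 41, 48, 55. Arithmetic, step +7.
Stream B: 16, 25, 36, 49, 64. Perfect squares starting at 4².
Stream C: 7, 8, 15, 23, 38. Each term equals the sum of the previous two.
Stream D: 11, 11, 11, 11, 11. Constant 11.
Position 23 falls in stream C as its term 6, giving 61.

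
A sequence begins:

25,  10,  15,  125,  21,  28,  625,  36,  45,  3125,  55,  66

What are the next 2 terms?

15625, 78

Positions follow the repeating pattern ABB; grouping by letter gives 2 tracks.
Track A = 25, 125, 625, 3125: powers of 5.
Track B = 10, 15, 21, 28, 36, 45, 55, 66: the triangular numbers T_4, T_5, ….
Position 13 → track A, term 5 = 15625.
Term 14 comes from track B (its 9th entry): 78.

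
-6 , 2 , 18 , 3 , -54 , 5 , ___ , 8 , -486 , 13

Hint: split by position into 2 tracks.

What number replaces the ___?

162

Positions 1, 3, 5, … form one subsequence and positions 2, 4, 6, … form another.
Subsequence A: -6, 18, -54, ?, -486. A geometric progression (common ratio -3).
Subsequence B: 2, 3, 5, 8, 13. Fibonacci-style (each term is the sum of the two before it).
The gap is subsequence A's term 4; the rule gives 162.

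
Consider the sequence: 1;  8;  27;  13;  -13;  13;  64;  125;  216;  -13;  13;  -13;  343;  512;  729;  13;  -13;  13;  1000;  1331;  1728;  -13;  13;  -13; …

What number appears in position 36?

Reading positions in blocks of 6 reveals the pattern AAABBB — 2 tracks woven together.
Subsequence A = 1, 8, 27, 64, 125, 216, 343, 512, 729, 1000, 1331, 1728: perfect cubes starting at 1³.
Subsequence B = 13, -13, 13, -13, 13, -13, 13, -13, 13, -13, 13, -13: oscillating between 13 and -13.
Term 36 comes from subsequence B (its 18th entry): -13.

-13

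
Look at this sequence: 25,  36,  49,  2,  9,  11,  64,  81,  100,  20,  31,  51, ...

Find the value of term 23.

563

The slot pattern repeats as AAABBB (period 6), so there are 2 interleaved tracks.
Subsequence A: 25, 36, 49, 64, 81, 100. Consecutive squares n² from n = 5.
Subsequence B: 2, 9, 11, 20, 31, 51. A Fibonacci-like recurrence a_n = a_{n-1} + a_{n-2}.
Position 23 falls in subsequence B as its term 11, giving 563.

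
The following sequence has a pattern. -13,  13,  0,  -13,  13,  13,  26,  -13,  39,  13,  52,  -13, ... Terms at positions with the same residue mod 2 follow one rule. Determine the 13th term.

65

Positions 1, 3, 5, … form one subsequence and positions 2, 4, 6, … form another.
Stream A is -13, 0, 13, 26, 39, 52, which is arithmetic with common difference +13.
Stream B is 13, -13, 13, -13, 13, -13, which is oscillating between 13 and -13.
Position 13 falls in stream A as its term 7, giving 65.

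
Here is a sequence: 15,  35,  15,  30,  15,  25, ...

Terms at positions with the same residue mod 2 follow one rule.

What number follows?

15

The terms cycle through 2 interleaved subsequences.
Stream A: 15, 15, 15. Always 15.
Stream B: 35, 30, 25. Subtracting 5 each time.
The 7th slot belongs to stream A; its 4th term is 15.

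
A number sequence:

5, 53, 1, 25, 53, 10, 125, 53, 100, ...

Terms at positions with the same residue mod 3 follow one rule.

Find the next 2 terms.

Taking every 3rd term gives 3 separate tracks.
Track A = 5, 25, 125: successive powers of 5.
Track B = 53, 53, 53: the constant sequence 53.
Track C = 1, 10, 100: a geometric progression (common ratio 10).
Position 10 → track A, term 4 = 625.
Position 11 falls in track B as its term 4, giving 53.

625, 53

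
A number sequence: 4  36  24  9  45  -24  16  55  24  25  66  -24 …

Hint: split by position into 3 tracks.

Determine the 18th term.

-24

Taking every 3rd term gives 3 separate tracks.
Track A = 4, 9, 16, 25: perfect squares starting at 2².
Track B = 36, 45, 55, 66: triangular numbers starting at T_8.
Track C = 24, -24, 24, -24: alternating ±24.
Position 18 → track C, term 6 = -24.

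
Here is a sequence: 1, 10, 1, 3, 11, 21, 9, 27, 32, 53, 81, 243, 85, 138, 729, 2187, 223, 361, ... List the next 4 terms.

6561, 19683, 584, 945

Reading positions in blocks of 4 reveals the pattern AABB — 2 tracks woven together.
Subsequence A: 1, 10, 11, 21, 32, 53, 85, 138, 223, 361. Fibonacci-style (each term is the sum of the two before it).
Subsequence B: 1, 3, 9, 27, 81, 243, 729, 2187. Powers of 3.
The 19th slot belongs to subsequence B; its 9th term is 6561.
Position 20 falls in subsequence B as its term 10, giving 19683.
Position 21 → subsequence A, term 11 = 584.
Term 22 comes from subsequence A (its 12th entry): 945.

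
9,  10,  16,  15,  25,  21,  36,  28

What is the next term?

Positions 1, 3, 5, … form one subsequence and positions 2, 4, 6, … form another.
Track A: 9, 16, 25, 36 — the squares 3², 4², 5², ….
Track B: 10, 15, 21, 28 — triangular numbers n(n+1)/2 for n = 4, 5, ….
Position 9 falls in track A as its term 5, giving 49.

49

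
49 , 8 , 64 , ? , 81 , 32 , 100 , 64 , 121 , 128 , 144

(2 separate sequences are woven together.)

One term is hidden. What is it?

16

Positions 1, 3, 5, … form one subsequence and positions 2, 4, 6, … form another.
Subsequence A: 49, 64, 81, 100, 121, 144. Perfect squares starting at 7².
Subsequence B: 8, ?, 32, 64, 128. Geometric, ×2 each step.
Filling subsequence B at index 2 by its rule yields 16.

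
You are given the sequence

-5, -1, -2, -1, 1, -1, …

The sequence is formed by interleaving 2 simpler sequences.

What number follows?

4

Split by position mod 2 into 2 tracks.
Track A: -5, -2, 1 — arithmetic, step +3.
Track B: -1, -1, -1 — constant -1.
The 7th slot belongs to track A; its 4th term is 4.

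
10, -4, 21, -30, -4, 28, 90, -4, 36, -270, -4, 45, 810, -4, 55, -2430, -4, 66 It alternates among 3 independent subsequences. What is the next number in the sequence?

The terms cycle through 3 interleaved subsequences.
Track A = 10, -30, 90, -270, 810, -2430: geometric, ×-3 each step.
Track B = -4, -4, -4, -4, -4, -4: the constant sequence -4.
Track C = 21, 28, 36, 45, 55, 66: triangular numbers n(n+1)/2 for n = 6, 7, ….
Term 19 comes from track A (its 7th entry): 7290.

7290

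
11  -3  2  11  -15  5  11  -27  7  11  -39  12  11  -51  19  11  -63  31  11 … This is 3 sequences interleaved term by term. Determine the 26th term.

Split by position mod 3 into 3 tracks.
Track A: 11, 11, 11, 11, 11, 11, 11. Always 11.
Track B: -3, -15, -27, -39, -51, -63. Linear: a_n = 9 − 12·n.
Track C: 2, 5, 7, 12, 19, 31. A Fibonacci-like recurrence a_n = a_{n-1} + a_{n-2}.
Position 26 → track B, term 9 = -99.

-99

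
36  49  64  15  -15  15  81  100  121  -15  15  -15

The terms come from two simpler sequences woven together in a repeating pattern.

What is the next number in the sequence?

144

Positions follow the repeating pattern AAABBB; grouping by letter gives 2 tracks.
Subsequence A: 36, 49, 64, 81, 100, 121. Perfect squares starting at 6².
Subsequence B: 15, -15, 15, -15, 15, -15. The oscillation 15·(−1)^(n+1).
Term 13 comes from subsequence A (its 7th entry): 144.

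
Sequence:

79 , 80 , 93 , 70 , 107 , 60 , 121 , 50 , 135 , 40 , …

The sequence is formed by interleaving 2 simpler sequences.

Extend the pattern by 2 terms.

149, 30

Odd-indexed and even-indexed terms follow separate rules.
Track A: 79, 93, 107, 121, 135 (arithmetic, step +14).
Track B: 80, 70, 60, 50, 40 (subtracting 10 each time).
The 11th slot belongs to track A; its 6th term is 149.
Term 12 comes from track B (its 6th entry): 30.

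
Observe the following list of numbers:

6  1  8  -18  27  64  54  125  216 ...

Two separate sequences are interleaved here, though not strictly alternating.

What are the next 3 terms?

-162, 343, 512

Positions follow the repeating pattern ABB; grouping by letter gives 2 tracks.
Track A = 6, -18, 54: multiplying by -3 each time.
Track B = 1, 8, 27, 64, 125, 216: the cubes 1³, 2³, 3³, ….
The 10th slot belongs to track A; its 4th term is -162.
Term 11 comes from track B (its 7th entry): 343.
Position 12 → track B, term 8 = 512.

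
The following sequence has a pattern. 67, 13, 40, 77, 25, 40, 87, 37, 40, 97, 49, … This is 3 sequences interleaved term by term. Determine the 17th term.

The terms cycle through 3 interleaved subsequences.
Subsequence A: 67, 77, 87, 97. Adding 10 each time.
Subsequence B: 13, 25, 37, 49. Arithmetic with common difference +12.
Subsequence C: 40, 40, 40. Constant 40.
Position 17 → subsequence B, term 6 = 73.

73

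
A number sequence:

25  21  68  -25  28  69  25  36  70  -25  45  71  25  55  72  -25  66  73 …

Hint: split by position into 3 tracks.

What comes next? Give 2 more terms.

25, 78

The terms cycle through 3 interleaved subsequences.
Subsequence A: 25, -25, 25, -25, 25, -25 (the oscillation 25·(−1)^(n+1)).
Subsequence B: 21, 28, 36, 45, 55, 66 (the triangular numbers T_6, T_7, …).
Subsequence C: 68, 69, 70, 71, 72, 73 (linear: a_n = 67 + n).
Term 19 comes from subsequence A (its 7th entry): 25.
Term 20 comes from subsequence B (its 7th entry): 78.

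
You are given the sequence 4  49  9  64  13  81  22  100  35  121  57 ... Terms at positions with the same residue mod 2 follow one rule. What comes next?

144

The terms cycle through 2 interleaved subsequences.
Track A: 4, 9, 13, 22, 35, 57 (each term equals the sum of the previous two).
Track B: 49, 64, 81, 100, 121 (perfect squares starting at 7²).
Term 12 comes from track B (its 6th entry): 144.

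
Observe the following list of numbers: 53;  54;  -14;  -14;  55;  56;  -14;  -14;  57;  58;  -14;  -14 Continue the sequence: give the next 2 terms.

The slot pattern repeats as AABB (period 4), so there are 2 interleaved tracks.
Track A: 53, 54, 55, 56, 57, 58 — arithmetic, step +1.
Track B: -14, -14, -14, -14, -14, -14 — the constant sequence -14.
Position 13 → track A, term 7 = 59.
Position 14 → track A, term 8 = 60.

59, 60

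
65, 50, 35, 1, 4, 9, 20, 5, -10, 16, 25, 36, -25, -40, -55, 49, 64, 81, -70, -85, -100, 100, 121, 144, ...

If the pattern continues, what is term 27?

The slot pattern repeats as AAABBB (period 6), so there are 2 interleaved tracks.
Track A is 65, 50, 35, 20, 5, -10, -25, -40, -55, -70, -85, -100, which is subtracting 15 each time.
Track B is 1, 4, 9, 16, 25, 36, 49, 64, 81, 100, 121, 144, which is perfect squares starting at 1².
Position 27 falls in track A as its term 15, giving -145.

-145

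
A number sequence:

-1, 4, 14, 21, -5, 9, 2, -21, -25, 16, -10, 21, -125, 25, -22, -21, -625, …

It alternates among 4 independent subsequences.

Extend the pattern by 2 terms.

36, -34

Read the sequence 4 terms at a time; column i is its own pattern.
Subsequence A: -1, -5, -25, -125, -625. Geometric, ×5 each step.
Subsequence B: 4, 9, 16, 25. The squares 2², 3², 4², ….
Subsequence C: 14, 2, -10, -22. Linear: a_n = 26 − 12·n.
Subsequence D: 21, -21, 21, -21. Oscillating between 21 and -21.
Position 18 → subsequence B, term 5 = 36.
Position 19 falls in subsequence C as its term 5, giving -34.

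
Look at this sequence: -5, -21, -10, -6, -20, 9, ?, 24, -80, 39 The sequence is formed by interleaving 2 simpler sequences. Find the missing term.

-40

Positions 1, 3, 5, … form one subsequence and positions 2, 4, 6, … form another.
Track A: -5, -10, -20, ?, -80 (geometric with ratio 2).
Track B: -21, -6, 9, 24, 39 (linear: a_n = -36 + 15·n).
So the missing entry in track A is -40.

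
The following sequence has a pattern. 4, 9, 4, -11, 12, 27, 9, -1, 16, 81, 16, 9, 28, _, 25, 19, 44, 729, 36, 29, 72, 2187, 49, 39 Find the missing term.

243

Split by position mod 4 into 4 tracks.
Stream A: 4, 12, 16, 28, 44, 72 — each term equals the sum of the previous two.
Stream B: 9, 27, 81, ?, 729, 2187 — successive powers of 3.
Stream C: 4, 9, 16, 25, 36, 49 — perfect squares starting at 2².
Stream D: -11, -1, 9, 19, 29, 39 — arithmetic, step +10.
So the missing entry in stream B is 243.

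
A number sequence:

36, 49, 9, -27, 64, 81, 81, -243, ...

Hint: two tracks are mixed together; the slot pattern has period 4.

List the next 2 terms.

The slot pattern repeats as AABB (period 4), so there are 2 interleaved tracks.
Track A: 36, 49, 64, 81. Perfect squares starting at 6².
Track B: 9, -27, 81, -243. Multiplying by -3 each time.
The 9th slot belongs to track A; its 5th term is 100.
The 10th slot belongs to track A; its 6th term is 121.

100, 121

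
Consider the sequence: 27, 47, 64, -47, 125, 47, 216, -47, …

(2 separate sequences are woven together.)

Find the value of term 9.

Odd-indexed and even-indexed terms follow separate rules.
Stream A: 27, 64, 125, 216 (consecutive cubes n³ from n = 3).
Stream B: 47, -47, 47, -47 (oscillating between 47 and -47).
Position 9 → stream A, term 5 = 343.

343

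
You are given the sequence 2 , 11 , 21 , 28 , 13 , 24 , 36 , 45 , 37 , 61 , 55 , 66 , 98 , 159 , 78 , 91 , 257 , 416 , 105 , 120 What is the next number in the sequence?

Reading positions in blocks of 4 reveals the pattern AABB — 2 tracks woven together.
Stream A: 2, 11, 13, 24, 37, 61, 98, 159, 257, 416 (each term equals the sum of the previous two).
Stream B: 21, 28, 36, 45, 55, 66, 78, 91, 105, 120 (triangular numbers n(n+1)/2 for n = 6, 7, …).
Position 21 falls in stream A as its term 11, giving 673.

673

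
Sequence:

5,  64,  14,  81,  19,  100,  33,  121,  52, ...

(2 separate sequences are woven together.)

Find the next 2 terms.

The terms cycle through 2 interleaved subsequences.
Track A: 5, 14, 19, 33, 52 — Fibonacci-style (each term is the sum of the two before it).
Track B: 64, 81, 100, 121 — perfect squares starting at 8².
Term 10 comes from track B (its 5th entry): 144.
The 11th slot belongs to track A; its 6th term is 85.

144, 85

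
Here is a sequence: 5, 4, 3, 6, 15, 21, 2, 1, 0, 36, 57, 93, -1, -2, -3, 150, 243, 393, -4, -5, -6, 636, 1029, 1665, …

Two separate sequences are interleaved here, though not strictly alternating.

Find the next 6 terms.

Reading positions in blocks of 6 reveals the pattern AAABBB — 2 tracks woven together.
Subsequence A: 5, 4, 3, 2, 1, 0, -1, -2, -3, -4, -5, -6 (arithmetic with common difference −1).
Subsequence B: 6, 15, 21, 36, 57, 93, 150, 243, 393, 636, 1029, 1665 (Fibonacci-style (each term is the sum of the two before it)).
The 25th slot belongs to subsequence A; its 13th term is -7.
Position 26 falls in subsequence A as its term 14, giving -8.
The 27th slot belongs to subsequence A; its 15th term is -9.
Term 28 comes from subsequence B (its 13th entry): 2694.
Position 29 falls in subsequence B as its term 14, giving 4359.
Term 30 comes from subsequence B (its 15th entry): 7053.

-7, -8, -9, 2694, 4359, 7053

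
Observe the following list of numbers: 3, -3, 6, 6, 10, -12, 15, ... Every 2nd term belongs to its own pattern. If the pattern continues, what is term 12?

96

Positions 1, 3, 5, … form one subsequence and positions 2, 4, 6, … form another.
Subsequence A: 3, 6, 10, 15 — the triangular numbers T_2, T_3, ….
Subsequence B: -3, 6, -12 — geometric, ×-2 each step.
Position 12 → subsequence B, term 6 = 96.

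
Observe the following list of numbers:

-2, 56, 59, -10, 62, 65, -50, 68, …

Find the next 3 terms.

71, -250, 74

The slot pattern repeats as ABB (period 3), so there are 2 interleaved tracks.
Stream A is -2, -10, -50, which is geometric with ratio 5.
Stream B is 56, 59, 62, 65, 68, which is arithmetic, step +3.
Term 9 comes from stream B (its 6th entry): 71.
Position 10 → stream A, term 4 = -250.
Position 11 → stream B, term 7 = 74.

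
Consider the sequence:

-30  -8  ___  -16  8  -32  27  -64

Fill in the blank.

-11

Taking every 2nd term gives 2 separate tracks.
Track A: -30, ?, 8, 27 — arithmetic, step +19.
Track B: -8, -16, -32, -64 — geometric, ×2 each step.
The gap is track A's term 2; the rule gives -11.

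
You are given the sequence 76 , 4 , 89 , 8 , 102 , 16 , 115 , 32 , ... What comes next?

128

Split by position mod 2 into 2 tracks.
Stream A: 76, 89, 102, 115 — arithmetic, step +13.
Stream B: 4, 8, 16, 32 — successive powers of 2.
The 9th slot belongs to stream A; its 5th term is 128.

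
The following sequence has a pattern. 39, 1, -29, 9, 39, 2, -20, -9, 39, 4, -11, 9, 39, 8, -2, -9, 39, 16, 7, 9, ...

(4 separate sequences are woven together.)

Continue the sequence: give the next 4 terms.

The terms cycle through 4 interleaved subsequences.
Track A: 39, 39, 39, 39, 39 (always 39).
Track B: 1, 2, 4, 8, 16 (powers of 2).
Track C: -29, -20, -11, -2, 7 (arithmetic, step +9).
Track D: 9, -9, 9, -9, 9 (alternating ±9).
Term 21 comes from track A (its 6th entry): 39.
Position 22 → track B, term 6 = 32.
The 23rd slot belongs to track C; its 6th term is 16.
The 24th slot belongs to track D; its 6th term is -9.

39, 32, 16, -9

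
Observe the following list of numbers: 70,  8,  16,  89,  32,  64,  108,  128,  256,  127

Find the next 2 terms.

Positions follow the repeating pattern ABB; grouping by letter gives 2 tracks.
Stream A = 70, 89, 108, 127: arithmetic with common difference +19.
Stream B = 8, 16, 32, 64, 128, 256: powers of 2.
The 11th slot belongs to stream B; its 7th term is 512.
Position 12 falls in stream B as its term 8, giving 1024.

512, 1024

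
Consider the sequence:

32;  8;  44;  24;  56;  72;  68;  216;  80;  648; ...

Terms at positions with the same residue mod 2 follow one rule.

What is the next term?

92

Split by position mod 2 into 2 tracks.
Track A: 32, 44, 56, 68, 80 (arithmetic with common difference +12).
Track B: 8, 24, 72, 216, 648 (multiplying by 3 each time).
The 11th slot belongs to track A; its 6th term is 92.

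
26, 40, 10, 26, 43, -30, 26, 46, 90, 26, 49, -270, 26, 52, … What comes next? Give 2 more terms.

810, 26

The terms cycle through 3 interleaved subsequences.
Stream A: 26, 26, 26, 26, 26. The constant sequence 26.
Stream B: 40, 43, 46, 49, 52. Arithmetic with common difference +3.
Stream C: 10, -30, 90, -270. Geometric, ×-3 each step.
The 15th slot belongs to stream C; its 5th term is 810.
The 16th slot belongs to stream A; its 6th term is 26.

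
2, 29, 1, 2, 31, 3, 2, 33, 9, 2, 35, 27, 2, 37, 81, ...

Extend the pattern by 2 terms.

Split by position mod 3: positions 1, 4, 7, … form one track, and each other residue class forms its own.
Track A is 2, 2, 2, 2, 2, which is always 2.
Track B is 29, 31, 33, 35, 37, which is adding 2 each time.
Track C is 1, 3, 9, 27, 81, which is successive powers of 3.
Position 16 → track A, term 6 = 2.
Position 17 falls in track B as its term 6, giving 39.

2, 39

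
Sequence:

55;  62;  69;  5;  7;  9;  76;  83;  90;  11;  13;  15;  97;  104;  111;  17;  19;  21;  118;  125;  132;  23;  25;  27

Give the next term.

Reading positions in blocks of 6 reveals the pattern AAABBB — 2 tracks woven together.
Track A: 55, 62, 69, 76, 83, 90, 97, 104, 111, 118, 125, 132 — arithmetic, step +7.
Track B: 5, 7, 9, 11, 13, 15, 17, 19, 21, 23, 25, 27 — linear: a_n = 3 + 2·n.
Position 25 falls in track A as its term 13, giving 139.

139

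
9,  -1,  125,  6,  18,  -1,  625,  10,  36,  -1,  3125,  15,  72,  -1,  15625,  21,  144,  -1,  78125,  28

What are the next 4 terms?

Split by position mod 4 into 4 tracks.
Track A: 9, 18, 36, 72, 144. Multiplying by 2 each time.
Track B: -1, -1, -1, -1, -1. Always -1.
Track C: 125, 625, 3125, 15625, 78125. Successive powers of 5.
Track D: 6, 10, 15, 21, 28. Triangular numbers n(n+1)/2 for n = 3, 4, ….
The 21st slot belongs to track A; its 6th term is 288.
Term 22 comes from track B (its 6th entry): -1.
Position 23 falls in track C as its term 6, giving 390625.
Position 24 falls in track D as its term 6, giving 36.

288, -1, 390625, 36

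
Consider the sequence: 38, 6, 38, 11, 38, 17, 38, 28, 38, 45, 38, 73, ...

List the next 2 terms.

Taking every 2nd term gives 2 separate tracks.
Track A is 38, 38, 38, 38, 38, 38, which is the constant sequence 38.
Track B is 6, 11, 17, 28, 45, 73, which is a Fibonacci-like recurrence a_n = a_{n-1} + a_{n-2}.
Term 13 comes from track A (its 7th entry): 38.
Term 14 comes from track B (its 7th entry): 118.

38, 118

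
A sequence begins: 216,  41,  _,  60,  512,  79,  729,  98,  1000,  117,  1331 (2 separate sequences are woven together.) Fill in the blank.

343

Taking every 2nd term gives 2 separate tracks.
Stream A is 216, ?, 512, 729, 1000, 1331, which is perfect cubes starting at 6³.
Stream B is 41, 60, 79, 98, 117, which is arithmetic with common difference +19.
Filling stream A at index 2 by its rule yields 343.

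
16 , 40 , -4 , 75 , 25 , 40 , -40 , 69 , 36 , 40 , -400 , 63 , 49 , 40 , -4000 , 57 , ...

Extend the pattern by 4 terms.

64, 40, -40000, 51

Taking every 4th term gives 4 separate tracks.
Track A = 16, 25, 36, 49: perfect squares starting at 4².
Track B = 40, 40, 40, 40: always 40.
Track C = -4, -40, -400, -4000: geometric with ratio 10.
Track D = 75, 69, 63, 57: arithmetic, step −6.
The 17th slot belongs to track A; its 5th term is 64.
The 18th slot belongs to track B; its 5th term is 40.
Term 19 comes from track C (its 5th entry): -40000.
Term 20 comes from track D (its 5th entry): 51.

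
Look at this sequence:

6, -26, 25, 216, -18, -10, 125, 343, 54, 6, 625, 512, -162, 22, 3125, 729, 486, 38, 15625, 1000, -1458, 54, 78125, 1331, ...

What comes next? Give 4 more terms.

4374, 70, 390625, 1728

Split by position mod 4: positions 1, 5, 9, … form one track, and each other residue class forms its own.
Track A: 6, -18, 54, -162, 486, -1458. A geometric progression (common ratio -3).
Track B: -26, -10, 6, 22, 38, 54. Arithmetic, step +16.
Track C: 25, 125, 625, 3125, 15625, 78125. Powers 5^2, 5^3, 5^4, ….
Track D: 216, 343, 512, 729, 1000, 1331. Perfect cubes starting at 6³.
Term 25 comes from track A (its 7th entry): 4374.
The 26th slot belongs to track B; its 7th term is 70.
The 27th slot belongs to track C; its 7th term is 390625.
Position 28 → track D, term 7 = 1728.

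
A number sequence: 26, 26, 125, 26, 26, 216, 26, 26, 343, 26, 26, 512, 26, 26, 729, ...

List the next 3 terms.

26, 26, 1000

Positions follow the repeating pattern AAB; grouping by letter gives 2 tracks.
Stream A = 26, 26, 26, 26, 26, 26, 26, 26, 26, 26: constant 26.
Stream B = 125, 216, 343, 512, 729: consecutive cubes n³ from n = 5.
Term 16 comes from stream A (its 11th entry): 26.
Term 17 comes from stream A (its 12th entry): 26.
The 18th slot belongs to stream B; its 6th term is 1000.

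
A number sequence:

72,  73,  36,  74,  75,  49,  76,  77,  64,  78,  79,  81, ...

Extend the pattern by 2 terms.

80, 81

Positions follow the repeating pattern AAB; grouping by letter gives 2 tracks.
Subsequence A is 72, 73, 74, 75, 76, 77, 78, 79, which is arithmetic, step +1.
Subsequence B is 36, 49, 64, 81, which is the squares 6², 7², 8², ….
Term 13 comes from subsequence A (its 9th entry): 80.
The 14th slot belongs to subsequence A; its 10th term is 81.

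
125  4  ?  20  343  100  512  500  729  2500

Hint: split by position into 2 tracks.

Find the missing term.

216

Taking every 2nd term gives 2 separate tracks.
Subsequence A: 125, ?, 343, 512, 729 (the cubes 5³, 6³, 7³, …).
Subsequence B: 4, 20, 100, 500, 2500 (multiplying by 5 each time).
So the missing entry in subsequence A is 216.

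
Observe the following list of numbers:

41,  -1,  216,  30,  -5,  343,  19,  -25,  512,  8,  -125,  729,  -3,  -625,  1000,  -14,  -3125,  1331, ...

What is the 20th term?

-15625

The terms cycle through 3 interleaved subsequences.
Track A is 41, 30, 19, 8, -3, -14, which is arithmetic with common difference −11.
Track B is -1, -5, -25, -125, -625, -3125, which is a geometric progression (common ratio 5).
Track C is 216, 343, 512, 729, 1000, 1331, which is consecutive cubes n³ from n = 6.
Position 20 falls in track B as its term 7, giving -15625.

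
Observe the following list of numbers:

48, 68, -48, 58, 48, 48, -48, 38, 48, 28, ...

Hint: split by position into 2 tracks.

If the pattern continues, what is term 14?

8

Split by position mod 2 into 2 tracks.
Track A: 48, -48, 48, -48, 48. Alternating ±48.
Track B: 68, 58, 48, 38, 28. Subtracting 10 each time.
Position 14 falls in track B as its term 7, giving 8.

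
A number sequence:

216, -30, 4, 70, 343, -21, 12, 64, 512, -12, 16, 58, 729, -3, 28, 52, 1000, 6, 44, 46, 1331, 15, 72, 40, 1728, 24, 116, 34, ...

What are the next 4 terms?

2197, 33, 188, 28

Taking every 4th term gives 4 separate tracks.
Subsequence A is 216, 343, 512, 729, 1000, 1331, 1728, which is perfect cubes starting at 6³.
Subsequence B is -30, -21, -12, -3, 6, 15, 24, which is linear: a_n = -39 + 9·n.
Subsequence C is 4, 12, 16, 28, 44, 72, 116, which is a Fibonacci-like recurrence a_n = a_{n-1} + a_{n-2}.
Subsequence D is 70, 64, 58, 52, 46, 40, 34, which is subtracting 6 each time.
The 29th slot belongs to subsequence A; its 8th term is 2197.
Position 30 falls in subsequence B as its term 8, giving 33.
The 31st slot belongs to subsequence C; its 8th term is 188.
Position 32 falls in subsequence D as its term 8, giving 28.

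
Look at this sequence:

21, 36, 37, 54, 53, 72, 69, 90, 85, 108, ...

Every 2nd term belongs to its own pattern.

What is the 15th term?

133

Positions 1, 3, 5, … form one subsequence and positions 2, 4, 6, … form another.
Subsequence A: 21, 37, 53, 69, 85. Arithmetic, step +16.
Subsequence B: 36, 54, 72, 90, 108. Arithmetic, step +18.
The 15th slot belongs to subsequence A; its 8th term is 133.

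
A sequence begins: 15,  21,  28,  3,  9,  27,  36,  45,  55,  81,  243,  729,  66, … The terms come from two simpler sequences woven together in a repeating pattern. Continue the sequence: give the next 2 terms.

The slot pattern repeats as AAABBB (period 6), so there are 2 interleaved tracks.
Track A: 15, 21, 28, 36, 45, 55, 66. Triangular numbers n(n+1)/2 for n = 5, 6, ….
Track B: 3, 9, 27, 81, 243, 729. Successive powers of 3.
The 14th slot belongs to track A; its 8th term is 78.
Term 15 comes from track A (its 9th entry): 91.

78, 91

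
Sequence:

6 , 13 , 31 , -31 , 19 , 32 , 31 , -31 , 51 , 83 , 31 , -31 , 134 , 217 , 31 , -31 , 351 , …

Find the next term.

568

Reading positions in blocks of 4 reveals the pattern AABB — 2 tracks woven together.
Track A: 6, 13, 19, 32, 51, 83, 134, 217, 351 (a Fibonacci-like recurrence a_n = a_{n-1} + a_{n-2}).
Track B: 31, -31, 31, -31, 31, -31, 31, -31 (the oscillation 31·(−1)^(n+1)).
The 18th slot belongs to track A; its 10th term is 568.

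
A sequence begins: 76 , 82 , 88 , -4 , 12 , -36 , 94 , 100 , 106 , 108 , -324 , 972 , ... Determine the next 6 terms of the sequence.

The slot pattern repeats as AAABBB (period 6), so there are 2 interleaved tracks.
Stream A is 76, 82, 88, 94, 100, 106, which is adding 6 each time.
Stream B is -4, 12, -36, 108, -324, 972, which is multiplying by -3 each time.
Position 13 falls in stream A as its term 7, giving 112.
Position 14 falls in stream A as its term 8, giving 118.
Position 15 falls in stream A as its term 9, giving 124.
Position 16 falls in stream B as its term 7, giving -2916.
Term 17 comes from stream B (its 8th entry): 8748.
Term 18 comes from stream B (its 9th entry): -26244.

112, 118, 124, -2916, 8748, -26244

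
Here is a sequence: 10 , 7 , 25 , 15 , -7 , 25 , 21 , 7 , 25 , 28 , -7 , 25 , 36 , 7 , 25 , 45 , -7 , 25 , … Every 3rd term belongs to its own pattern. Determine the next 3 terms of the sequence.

55, 7, 25

Taking every 3rd term gives 3 separate tracks.
Track A = 10, 15, 21, 28, 36, 45: the triangular numbers T_4, T_5, ….
Track B = 7, -7, 7, -7, 7, -7: oscillating between 7 and -7.
Track C = 25, 25, 25, 25, 25, 25: always 25.
Position 19 → track A, term 7 = 55.
Position 20 → track B, term 7 = 7.
The 21st slot belongs to track C; its 7th term is 25.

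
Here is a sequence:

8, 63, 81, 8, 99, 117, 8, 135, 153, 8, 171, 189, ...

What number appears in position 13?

Reading positions in blocks of 3 reveals the pattern ABB — 2 tracks woven together.
Subsequence A is 8, 8, 8, 8, which is constant 8.
Subsequence B is 63, 81, 99, 117, 135, 153, 171, 189, which is arithmetic, step +18.
The 13th slot belongs to subsequence A; its 5th term is 8.

8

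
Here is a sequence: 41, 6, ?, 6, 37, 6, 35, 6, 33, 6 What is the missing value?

39

Taking every 2nd term gives 2 separate tracks.
Subsequence A is 41, ?, 37, 35, 33, which is arithmetic with common difference −2.
Subsequence B is 6, 6, 6, 6, 6, which is constant 6.
So the missing entry in subsequence A is 39.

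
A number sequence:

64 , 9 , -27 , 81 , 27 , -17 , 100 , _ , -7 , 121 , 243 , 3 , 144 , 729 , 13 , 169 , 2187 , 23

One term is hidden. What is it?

81

Taking every 3rd term gives 3 separate tracks.
Track A: 64, 81, 100, 121, 144, 169 (the squares 8², 9², 10², …).
Track B: 9, 27, ?, 243, 729, 2187 (geometric with ratio 3).
Track C: -27, -17, -7, 3, 13, 23 (linear: a_n = -37 + 10·n).
The gap is track B's term 3; the rule gives 81.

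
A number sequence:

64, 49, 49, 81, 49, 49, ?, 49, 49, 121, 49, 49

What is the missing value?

Reading positions in blocks of 3 reveals the pattern ABB — 2 tracks woven together.
Stream A: 64, 81, ?, 121 (perfect squares starting at 8²).
Stream B: 49, 49, 49, 49, 49, 49, 49, 49 (always 49).
Filling stream A at index 3 by its rule yields 100.

100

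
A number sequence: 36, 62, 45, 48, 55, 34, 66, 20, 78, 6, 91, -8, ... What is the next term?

105

Taking every 2nd term gives 2 separate tracks.
Subsequence A: 36, 45, 55, 66, 78, 91. Triangular numbers starting at T_8.
Subsequence B: 62, 48, 34, 20, 6, -8. Linear: a_n = 76 − 14·n.
The 13th slot belongs to subsequence A; its 7th term is 105.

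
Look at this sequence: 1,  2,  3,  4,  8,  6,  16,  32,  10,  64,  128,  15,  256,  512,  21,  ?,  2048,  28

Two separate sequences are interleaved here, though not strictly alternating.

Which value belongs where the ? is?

1024

The slot pattern repeats as AAB (period 3), so there are 2 interleaved tracks.
Track A: 1, 2, 4, 8, 16, 32, 64, 128, 256, 512, ?, 2048 (successive powers of 2).
Track B: 3, 6, 10, 15, 21, 28 (triangular numbers starting at T_2).
Filling track A at index 11 by its rule yields 1024.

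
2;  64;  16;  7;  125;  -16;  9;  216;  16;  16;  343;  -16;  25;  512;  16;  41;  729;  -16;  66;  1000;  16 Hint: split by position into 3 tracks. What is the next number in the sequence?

107

Taking every 3rd term gives 3 separate tracks.
Track A: 2, 7, 9, 16, 25, 41, 66. Fibonacci-style (each term is the sum of the two before it).
Track B: 64, 125, 216, 343, 512, 729, 1000. Perfect cubes starting at 4³.
Track C: 16, -16, 16, -16, 16, -16, 16. Alternating ±16.
Position 22 → track A, term 8 = 107.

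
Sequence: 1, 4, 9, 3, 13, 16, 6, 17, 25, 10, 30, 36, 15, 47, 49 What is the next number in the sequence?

21

Split by position mod 3: positions 1, 4, 7, … form one track, and each other residue class forms its own.
Subsequence A: 1, 3, 6, 10, 15 — triangular numbers starting at T_1.
Subsequence B: 4, 13, 17, 30, 47 — each term equals the sum of the previous two.
Subsequence C: 9, 16, 25, 36, 49 — the squares 3², 4², 5², ….
Term 16 comes from subsequence A (its 6th entry): 21.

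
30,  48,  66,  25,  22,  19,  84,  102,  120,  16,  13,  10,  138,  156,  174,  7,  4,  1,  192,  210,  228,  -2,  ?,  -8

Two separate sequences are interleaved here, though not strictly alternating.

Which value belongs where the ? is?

The slot pattern repeats as AAABBB (period 6), so there are 2 interleaved tracks.
Subsequence A = 30, 48, 66, 84, 102, 120, 138, 156, 174, 192, 210, 228: arithmetic with common difference +18.
Subsequence B = 25, 22, 19, 16, 13, 10, 7, 4, 1, -2, ?, -8: arithmetic, step −3.
Subsequence B's pattern makes the blank -5.

-5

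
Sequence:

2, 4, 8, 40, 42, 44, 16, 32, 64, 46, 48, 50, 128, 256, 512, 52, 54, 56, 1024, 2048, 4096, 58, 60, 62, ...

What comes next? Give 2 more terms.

The slot pattern repeats as AAABBB (period 6), so there are 2 interleaved tracks.
Stream A: 2, 4, 8, 16, 32, 64, 128, 256, 512, 1024, 2048, 4096 (powers of 2).
Stream B: 40, 42, 44, 46, 48, 50, 52, 54, 56, 58, 60, 62 (arithmetic with common difference +2).
Position 25 falls in stream A as its term 13, giving 8192.
Position 26 → stream A, term 14 = 16384.

8192, 16384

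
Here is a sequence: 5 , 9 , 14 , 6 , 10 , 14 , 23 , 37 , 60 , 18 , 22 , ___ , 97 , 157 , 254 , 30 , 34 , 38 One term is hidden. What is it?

The slot pattern repeats as AAABBB (period 6), so there are 2 interleaved tracks.
Stream A: 5, 9, 14, 23, 37, 60, 97, 157, 254 (Fibonacci-style (each term is the sum of the two before it)).
Stream B: 6, 10, 14, 18, 22, ?, 30, 34, 38 (linear: a_n = 2 + 4·n).
So the missing entry in stream B is 26.

26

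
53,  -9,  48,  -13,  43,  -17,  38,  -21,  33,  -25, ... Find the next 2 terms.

Taking every 2nd term gives 2 separate tracks.
Track A is 53, 48, 43, 38, 33, which is linear: a_n = 58 − 5·n.
Track B is -9, -13, -17, -21, -25, which is arithmetic, step −4.
Term 11 comes from track A (its 6th entry): 28.
Term 12 comes from track B (its 6th entry): -29.

28, -29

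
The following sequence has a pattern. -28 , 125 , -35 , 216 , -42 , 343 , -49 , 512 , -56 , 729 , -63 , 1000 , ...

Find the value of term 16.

Positions 1, 3, 5, … form one subsequence and positions 2, 4, 6, … form another.
Track A is -28, -35, -42, -49, -56, -63, which is linear: a_n = -21 − 7·n.
Track B is 125, 216, 343, 512, 729, 1000, which is perfect cubes starting at 5³.
Position 16 → track B, term 8 = 1728.

1728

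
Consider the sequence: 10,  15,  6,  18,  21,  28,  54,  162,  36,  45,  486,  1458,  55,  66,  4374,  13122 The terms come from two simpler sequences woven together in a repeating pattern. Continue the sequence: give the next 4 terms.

78, 91, 39366, 118098

Positions follow the repeating pattern AABB; grouping by letter gives 2 tracks.
Track A: 10, 15, 21, 28, 36, 45, 55, 66. The triangular numbers T_4, T_5, ….
Track B: 6, 18, 54, 162, 486, 1458, 4374, 13122. Multiplying by 3 each time.
Term 17 comes from track A (its 9th entry): 78.
The 18th slot belongs to track A; its 10th term is 91.
Term 19 comes from track B (its 9th entry): 39366.
Position 20 → track B, term 10 = 118098.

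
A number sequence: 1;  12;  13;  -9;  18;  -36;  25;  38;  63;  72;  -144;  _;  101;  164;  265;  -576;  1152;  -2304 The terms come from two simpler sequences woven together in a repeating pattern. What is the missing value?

288

Reading positions in blocks of 6 reveals the pattern AAABBB — 2 tracks woven together.
Stream A: 1, 12, 13, 25, 38, 63, 101, 164, 265 — each term equals the sum of the previous two.
Stream B: -9, 18, -36, 72, -144, ?, -576, 1152, -2304 — multiplying by -2 each time.
So the missing entry in stream B is 288.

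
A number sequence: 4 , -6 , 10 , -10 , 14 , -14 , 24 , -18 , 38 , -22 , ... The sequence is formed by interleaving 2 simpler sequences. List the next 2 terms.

62, -26

Odd-indexed and even-indexed terms follow separate rules.
Subsequence A: 4, 10, 14, 24, 38 — each term equals the sum of the previous two.
Subsequence B: -6, -10, -14, -18, -22 — arithmetic, step −4.
Position 11 → subsequence A, term 6 = 62.
The 12th slot belongs to subsequence B; its 6th term is -26.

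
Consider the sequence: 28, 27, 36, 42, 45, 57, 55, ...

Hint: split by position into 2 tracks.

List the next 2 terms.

Split by position mod 2 into 2 tracks.
Track A is 28, 36, 45, 55, which is triangular numbers starting at T_7.
Track B is 27, 42, 57, which is arithmetic, step +15.
The 8th slot belongs to track B; its 4th term is 72.
Position 9 → track A, term 5 = 66.

72, 66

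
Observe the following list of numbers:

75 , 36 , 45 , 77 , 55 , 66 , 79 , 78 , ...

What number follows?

91

Reading positions in blocks of 3 reveals the pattern ABB — 2 tracks woven together.
Subsequence A: 75, 77, 79. Adding 2 each time.
Subsequence B: 36, 45, 55, 66, 78. The triangular numbers T_8, T_9, ….
The 9th slot belongs to subsequence B; its 6th term is 91.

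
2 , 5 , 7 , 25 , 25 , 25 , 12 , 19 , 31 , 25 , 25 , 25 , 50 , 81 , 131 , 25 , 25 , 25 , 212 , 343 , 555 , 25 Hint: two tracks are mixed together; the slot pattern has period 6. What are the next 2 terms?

Positions follow the repeating pattern AAABBB; grouping by letter gives 2 tracks.
Subsequence A is 2, 5, 7, 12, 19, 31, 50, 81, 131, 212, 343, 555, which is Fibonacci-style (each term is the sum of the two before it).
Subsequence B is 25, 25, 25, 25, 25, 25, 25, 25, 25, 25, which is the constant sequence 25.
Position 23 falls in subsequence B as its term 11, giving 25.
Position 24 → subsequence B, term 12 = 25.

25, 25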